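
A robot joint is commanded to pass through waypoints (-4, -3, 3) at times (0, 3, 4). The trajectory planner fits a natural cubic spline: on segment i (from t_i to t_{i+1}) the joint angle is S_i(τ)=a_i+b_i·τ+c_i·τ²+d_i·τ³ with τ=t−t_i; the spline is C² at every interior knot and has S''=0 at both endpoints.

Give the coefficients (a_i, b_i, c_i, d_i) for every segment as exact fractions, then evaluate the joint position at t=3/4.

Δ: Δ0=1/3, Δ1=6
row 1: diag=8, rhs=34; c'=1/8, d'=17/4
back: M1=17/4
M: M0=0, M1=17/4, M2=0
seg 0: a=-4, c=M0/2=0, d=(M1−M0)/(6·3)=17/72, b=Δ0−h0·(2M0+M1)/6=-43/24
seg 1: a=-3, c=M1/2=17/8, d=(M2−M1)/(6·1)=-17/24, b=Δ1−h1·(2M1+M2)/6=55/12
t_q=3/4 → seg 0, τ=3/4; S=-4+-43/24·τ+0·τ²+17/72·τ³=-2685/512

  seg 0: a=-4 b=-43/24 c=0 d=17/72
  seg 1: a=-3 b=55/12 c=17/8 d=-17/24
S(3/4) = -2685/512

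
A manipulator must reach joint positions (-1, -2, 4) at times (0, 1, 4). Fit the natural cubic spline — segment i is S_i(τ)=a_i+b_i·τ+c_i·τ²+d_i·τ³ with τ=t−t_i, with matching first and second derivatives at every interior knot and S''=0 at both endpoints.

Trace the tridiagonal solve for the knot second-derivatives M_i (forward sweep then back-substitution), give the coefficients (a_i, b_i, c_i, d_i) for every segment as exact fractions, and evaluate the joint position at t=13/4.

Δ: Δ0=-1, Δ1=2
row 1: diag=8, rhs=18; c'=3/8, d'=9/4
back: M1=9/4
M: M0=0, M1=9/4, M2=0
seg 0: a=-1, c=M0/2=0, d=(M1−M0)/(6·1)=3/8, b=Δ0−h0·(2M0+M1)/6=-11/8
seg 1: a=-2, c=M1/2=9/8, d=(M2−M1)/(6·3)=-1/8, b=Δ1−h1·(2M1+M2)/6=-1/4
t_q=13/4 → seg 1, τ=9/4; S=-2+-1/4·τ+9/8·τ²+-1/8·τ³=875/512

  seg 0: a=-1 b=-11/8 c=0 d=3/8
  seg 1: a=-2 b=-1/4 c=9/8 d=-1/8
S(13/4) = 875/512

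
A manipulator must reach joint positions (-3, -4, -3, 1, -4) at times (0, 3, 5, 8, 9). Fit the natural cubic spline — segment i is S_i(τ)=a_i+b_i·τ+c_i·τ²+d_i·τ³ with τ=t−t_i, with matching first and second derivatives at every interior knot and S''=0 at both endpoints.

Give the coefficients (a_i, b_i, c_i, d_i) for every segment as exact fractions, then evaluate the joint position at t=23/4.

  seg 0: a=-3 b=-499/1356 c=0 d=47/12204
  seg 1: a=-4 b=-179/678 c=47/1356 d=157/904
  seg 2: a=-3 b=664/339 c=365/339 d=-1307/3051
  seg 3: a=1 b=-1067/339 c=-314/113 d=314/339
S(23/4) = -7999/7232

Δ: Δ0=-1/3, Δ1=1/2, Δ2=4/3, Δ3=-5
row 1: diag=10, rhs=5; c'=1/5, d'=1/2
row 2: denom=10−2·1/5=48/5; d'=(5−2·1/2)/(48/5)=5/12
row 3: denom=8−3·5/16=113/16; d'=(-38−3·5/12)/(113/16)=-628/113
back: M3=-628/113
back: M2=5/12−5/16·-628/113=730/339
back: M1=1/2−1/5·730/339=47/678
M: M0=0, M1=47/678, M2=730/339, M3=-628/113, M4=0
seg 0: a=-3, c=M0/2=0, d=(M1−M0)/(6·3)=47/12204, b=Δ0−h0·(2M0+M1)/6=-499/1356
seg 1: a=-4, c=M1/2=47/1356, d=(M2−M1)/(6·2)=157/904, b=Δ1−h1·(2M1+M2)/6=-179/678
seg 2: a=-3, c=M2/2=365/339, d=(M3−M2)/(6·3)=-1307/3051, b=Δ2−h2·(2M2+M3)/6=664/339
seg 3: a=1, c=M3/2=-314/113, d=(M4−M3)/(6·1)=314/339, b=Δ3−h3·(2M3+M4)/6=-1067/339
t_q=23/4 → seg 2, τ=3/4; S=-3+664/339·τ+365/339·τ²+-1307/3051·τ³=-7999/7232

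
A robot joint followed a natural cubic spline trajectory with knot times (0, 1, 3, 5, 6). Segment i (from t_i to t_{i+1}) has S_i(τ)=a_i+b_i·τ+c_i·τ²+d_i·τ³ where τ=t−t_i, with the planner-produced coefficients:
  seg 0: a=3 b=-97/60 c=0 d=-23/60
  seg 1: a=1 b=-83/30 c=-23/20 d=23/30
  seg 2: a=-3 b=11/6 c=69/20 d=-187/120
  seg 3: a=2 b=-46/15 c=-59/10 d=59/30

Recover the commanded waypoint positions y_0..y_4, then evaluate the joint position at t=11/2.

y_0 = S_0(0) = a_0 = 3
y_1 = S_1(0) = a_1 = 1
y_2 = S_2(0) = a_2 = -3
y_3 = S_3(0) = a_3 = 2
y_4 = S_3(1) = -5
t_q=11/2 is in segment 3 (τ=1/2); S_3(τ)=-61/80

y_0=3 y_1=1 y_2=-3 y_3=2 y_4=-5
S(11/2) = -61/80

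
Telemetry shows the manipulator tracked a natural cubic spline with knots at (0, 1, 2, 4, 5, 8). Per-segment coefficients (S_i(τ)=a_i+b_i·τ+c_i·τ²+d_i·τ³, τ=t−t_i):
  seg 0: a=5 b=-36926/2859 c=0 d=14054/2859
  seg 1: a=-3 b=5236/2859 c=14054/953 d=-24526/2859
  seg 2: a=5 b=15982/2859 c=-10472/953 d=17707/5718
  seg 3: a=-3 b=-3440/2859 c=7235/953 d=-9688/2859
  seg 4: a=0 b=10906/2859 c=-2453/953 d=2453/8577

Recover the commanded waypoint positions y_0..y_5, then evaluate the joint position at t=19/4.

y_0 = S_0(0) = a_0 = 5
y_1 = S_1(0) = a_1 = -3
y_2 = S_2(0) = a_2 = 5
y_3 = S_3(0) = a_3 = -3
y_4 = S_4(0) = a_4 = 0
y_5 = S_4(3) = -4
t_q=19/4 is in segment 3 (τ=3/4); S_3(τ)=-16187/15248

y_0=5 y_1=-3 y_2=5 y_3=-3 y_4=0 y_5=-4
S(19/4) = -16187/15248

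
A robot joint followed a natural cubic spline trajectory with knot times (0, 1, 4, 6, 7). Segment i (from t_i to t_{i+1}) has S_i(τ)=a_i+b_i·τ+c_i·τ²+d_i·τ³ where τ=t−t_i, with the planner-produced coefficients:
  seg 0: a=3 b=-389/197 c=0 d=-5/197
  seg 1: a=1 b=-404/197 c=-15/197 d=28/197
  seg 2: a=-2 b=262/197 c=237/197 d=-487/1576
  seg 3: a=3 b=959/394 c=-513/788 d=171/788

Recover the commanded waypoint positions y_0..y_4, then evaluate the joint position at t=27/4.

y_0=3 y_1=1 y_2=-2 y_3=3 y_4=5
S(27/4) = 229509/50432

y_0 = S_0(0) = a_0 = 3
y_1 = S_1(0) = a_1 = 1
y_2 = S_2(0) = a_2 = -2
y_3 = S_3(0) = a_3 = 3
y_4 = S_3(1) = 5
t_q=27/4 is in segment 3 (τ=3/4); S_3(τ)=229509/50432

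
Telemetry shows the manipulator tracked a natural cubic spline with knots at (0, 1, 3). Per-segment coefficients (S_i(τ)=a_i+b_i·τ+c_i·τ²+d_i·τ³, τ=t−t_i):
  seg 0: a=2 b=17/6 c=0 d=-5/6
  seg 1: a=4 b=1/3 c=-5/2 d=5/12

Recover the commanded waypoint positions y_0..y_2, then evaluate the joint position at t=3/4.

y_0 = S_0(0) = a_0 = 2
y_1 = S_1(0) = a_1 = 4
y_2 = S_1(2) = -2
t_q=3/4 is in segment 0 (τ=3/4); S_0(τ)=483/128

y_0=2 y_1=4 y_2=-2
S(3/4) = 483/128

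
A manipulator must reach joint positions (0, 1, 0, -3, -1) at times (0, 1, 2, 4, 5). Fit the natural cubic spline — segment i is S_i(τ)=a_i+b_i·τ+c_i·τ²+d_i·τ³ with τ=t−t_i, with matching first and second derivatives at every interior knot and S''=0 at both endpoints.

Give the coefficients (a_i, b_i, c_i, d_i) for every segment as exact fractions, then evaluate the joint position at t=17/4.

  seg 0: a=0 b=88/61 c=0 d=-27/61
  seg 1: a=1 b=7/61 c=-81/61 d=13/61
  seg 2: a=0 b=-116/61 c=-42/61 d=217/488
  seg 3: a=-3 b=83/122 c=483/244 d=-161/244
S(17/4) = -42421/15616

Δ: Δ0=1, Δ1=-1, Δ2=-3/2, Δ3=2
row 1: diag=4, rhs=-12; c'=1/4, d'=-3
row 2: denom=6−1·1/4=23/4; d'=(-3−1·-3)/(23/4)=0
row 3: denom=6−2·8/23=122/23; d'=(21−2·0)/(122/23)=483/122
back: M3=483/122
back: M2=0−8/23·483/122=-84/61
back: M1=-3−1/4·-84/61=-162/61
M: M0=0, M1=-162/61, M2=-84/61, M3=483/122, M4=0
seg 0: a=0, c=M0/2=0, d=(M1−M0)/(6·1)=-27/61, b=Δ0−h0·(2M0+M1)/6=88/61
seg 1: a=1, c=M1/2=-81/61, d=(M2−M1)/(6·1)=13/61, b=Δ1−h1·(2M1+M2)/6=7/61
seg 2: a=0, c=M2/2=-42/61, d=(M3−M2)/(6·2)=217/488, b=Δ2−h2·(2M2+M3)/6=-116/61
seg 3: a=-3, c=M3/2=483/244, d=(M4−M3)/(6·1)=-161/244, b=Δ3−h3·(2M3+M4)/6=83/122
t_q=17/4 → seg 3, τ=1/4; S=-3+83/122·τ+483/244·τ²+-161/244·τ³=-42421/15616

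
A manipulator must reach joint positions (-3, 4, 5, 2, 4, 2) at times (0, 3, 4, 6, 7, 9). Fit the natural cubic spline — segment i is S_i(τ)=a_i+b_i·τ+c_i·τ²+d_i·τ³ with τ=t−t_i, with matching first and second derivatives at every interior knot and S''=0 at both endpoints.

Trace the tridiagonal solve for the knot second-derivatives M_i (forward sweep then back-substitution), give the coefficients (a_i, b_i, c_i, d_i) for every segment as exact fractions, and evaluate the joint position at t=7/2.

Δ: Δ0=7/3, Δ1=1, Δ2=-3/2, Δ3=2, Δ4=-1
row 1: diag=8, rhs=-8; c'=1/8, d'=-1
row 2: denom=6−1·1/8=47/8; d'=(-15−1·-1)/(47/8)=-112/47
row 3: denom=6−2·16/47=250/47; d'=(21−2·-112/47)/(250/47)=1211/250
row 4: denom=6−1·47/250=1453/250; d'=(-18−1·1211/250)/(1453/250)=-5711/1453
back: M4=-5711/1453
back: M3=1211/250−47/250·-5711/1453=8112/1453
back: M2=-112/47−16/47·8112/1453=-6224/1453
back: M1=-1−1/8·-6224/1453=-675/1453
M: M0=0, M1=-675/1453, M2=-6224/1453, M3=8112/1453, M4=-5711/1453, M5=0
seg 0: a=-3, c=M0/2=0, d=(M1−M0)/(6·3)=-75/2906, b=Δ0−h0·(2M0+M1)/6=22367/8718
seg 1: a=4, c=M1/2=-675/2906, d=(M2−M1)/(6·1)=-5549/8718, b=Δ1−h1·(2M1+M2)/6=8146/4359
seg 2: a=5, c=M2/2=-3112/1453, d=(M3−M2)/(6·2)=3584/4359, b=Δ2−h2·(2M2+M3)/6=-4405/8718
seg 3: a=2, c=M3/2=4056/1453, d=(M4−M3)/(6·1)=-13823/8718, b=Δ3−h3·(2M3+M4)/6=6923/8718
seg 4: a=4, c=M4/2=-5711/2906, d=(M5−M4)/(6·2)=5711/17436, b=Δ4−h4·(2M4+M5)/6=7063/4359
t_q=7/2 → seg 1, τ=1/2; S=4+8146/4359·τ+-675/2906·τ²+-5549/8718·τ³=111515/23248

  seg 0: a=-3 b=22367/8718 c=0 d=-75/2906
  seg 1: a=4 b=8146/4359 c=-675/2906 d=-5549/8718
  seg 2: a=5 b=-4405/8718 c=-3112/1453 d=3584/4359
  seg 3: a=2 b=6923/8718 c=4056/1453 d=-13823/8718
  seg 4: a=4 b=7063/4359 c=-5711/2906 d=5711/17436
S(7/2) = 111515/23248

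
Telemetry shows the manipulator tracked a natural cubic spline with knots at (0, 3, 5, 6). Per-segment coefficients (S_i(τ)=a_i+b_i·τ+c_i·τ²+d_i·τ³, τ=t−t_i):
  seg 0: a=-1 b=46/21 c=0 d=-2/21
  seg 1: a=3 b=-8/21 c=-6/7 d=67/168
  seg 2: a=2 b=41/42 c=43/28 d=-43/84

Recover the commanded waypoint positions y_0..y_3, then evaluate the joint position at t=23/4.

y_0=-1 y_1=3 y_2=2 y_3=4
S(23/4) = 6057/1792

y_0 = S_0(0) = a_0 = -1
y_1 = S_1(0) = a_1 = 3
y_2 = S_2(0) = a_2 = 2
y_3 = S_2(1) = 4
t_q=23/4 is in segment 2 (τ=3/4); S_2(τ)=6057/1792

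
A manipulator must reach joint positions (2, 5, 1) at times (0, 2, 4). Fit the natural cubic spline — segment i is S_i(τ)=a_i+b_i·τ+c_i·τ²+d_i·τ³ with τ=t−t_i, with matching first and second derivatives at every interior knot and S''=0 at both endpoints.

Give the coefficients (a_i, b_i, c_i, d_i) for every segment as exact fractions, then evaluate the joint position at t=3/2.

  seg 0: a=2 b=19/8 c=0 d=-7/32
  seg 1: a=5 b=-1/4 c=-21/16 d=7/32
S(3/2) = 1235/256

Δ: Δ0=3/2, Δ1=-2
row 1: diag=8, rhs=-21; c'=1/4, d'=-21/8
back: M1=-21/8
M: M0=0, M1=-21/8, M2=0
seg 0: a=2, c=M0/2=0, d=(M1−M0)/(6·2)=-7/32, b=Δ0−h0·(2M0+M1)/6=19/8
seg 1: a=5, c=M1/2=-21/16, d=(M2−M1)/(6·2)=7/32, b=Δ1−h1·(2M1+M2)/6=-1/4
t_q=3/2 → seg 0, τ=3/2; S=2+19/8·τ+0·τ²+-7/32·τ³=1235/256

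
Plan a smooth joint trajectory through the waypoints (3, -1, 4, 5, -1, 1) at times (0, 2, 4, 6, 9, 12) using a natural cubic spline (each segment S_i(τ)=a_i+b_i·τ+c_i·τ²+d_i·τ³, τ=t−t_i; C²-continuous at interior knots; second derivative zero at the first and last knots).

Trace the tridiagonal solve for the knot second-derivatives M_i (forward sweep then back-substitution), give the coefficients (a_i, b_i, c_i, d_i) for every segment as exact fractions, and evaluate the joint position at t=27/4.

  seg 0: a=3 b=-5174/1569 c=0 d=509/1569
  seg 1: a=-1 b=934/1569 c=1018/523 d=-6239/12552
  seg 2: a=4 b=7583/3138 c=-2167/2092 d=487/12552
  seg 3: a=5 b=-1979/1569 c=-420/523 d=2621/14121
  seg 4: a=-1 b=-1676/1569 c=1361/1569 d=-1361/14121
S(27/4) = 123197/33472

Δ: Δ0=-2, Δ1=5/2, Δ2=1/2, Δ3=-2, Δ4=2/3
row 1: diag=8, rhs=27; c'=1/4, d'=27/8
row 2: denom=8−2·1/4=15/2; d'=(-12−2·27/8)/(15/2)=-5/2
row 3: denom=10−2·4/15=142/15; d'=(-15−2·-5/2)/(142/15)=-75/71
row 4: denom=12−3·45/142=1569/142; d'=(16−3·-75/71)/(1569/142)=2722/1569
back: M4=2722/1569
back: M3=-75/71−45/142·2722/1569=-840/523
back: M2=-5/2−4/15·-840/523=-2167/1046
back: M1=27/8−1/4·-2167/1046=2036/523
M: M0=0, M1=2036/523, M2=-2167/1046, M3=-840/523, M4=2722/1569, M5=0
seg 0: a=3, c=M0/2=0, d=(M1−M0)/(6·2)=509/1569, b=Δ0−h0·(2M0+M1)/6=-5174/1569
seg 1: a=-1, c=M1/2=1018/523, d=(M2−M1)/(6·2)=-6239/12552, b=Δ1−h1·(2M1+M2)/6=934/1569
seg 2: a=4, c=M2/2=-2167/2092, d=(M3−M2)/(6·2)=487/12552, b=Δ2−h2·(2M2+M3)/6=7583/3138
seg 3: a=5, c=M3/2=-420/523, d=(M4−M3)/(6·3)=2621/14121, b=Δ3−h3·(2M3+M4)/6=-1979/1569
seg 4: a=-1, c=M4/2=1361/1569, d=(M5−M4)/(6·3)=-1361/14121, b=Δ4−h4·(2M4+M5)/6=-1676/1569
t_q=27/4 → seg 3, τ=3/4; S=5+-1979/1569·τ+-420/523·τ²+2621/14121·τ³=123197/33472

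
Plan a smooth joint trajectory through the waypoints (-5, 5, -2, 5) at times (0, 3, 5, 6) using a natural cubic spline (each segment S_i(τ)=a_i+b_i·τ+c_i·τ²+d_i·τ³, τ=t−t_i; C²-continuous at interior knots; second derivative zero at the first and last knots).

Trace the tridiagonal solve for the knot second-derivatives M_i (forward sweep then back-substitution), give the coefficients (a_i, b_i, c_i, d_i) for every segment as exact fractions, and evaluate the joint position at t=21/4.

  seg 0: a=-5 b=559/84 c=0 d=-31/84
  seg 1: a=5 b=-139/42 c=-93/28 d=271/168
  seg 2: a=-2 b=58/21 c=89/14 d=-89/42
S(21/4) = -121/128

Δ: Δ0=10/3, Δ1=-7/2, Δ2=7
row 1: diag=10, rhs=-41; c'=1/5, d'=-41/10
row 2: denom=6−2·1/5=28/5; d'=(63−2·-41/10)/(28/5)=89/7
back: M2=89/7
back: M1=-41/10−1/5·89/7=-93/14
M: M0=0, M1=-93/14, M2=89/7, M3=0
seg 0: a=-5, c=M0/2=0, d=(M1−M0)/(6·3)=-31/84, b=Δ0−h0·(2M0+M1)/6=559/84
seg 1: a=5, c=M1/2=-93/28, d=(M2−M1)/(6·2)=271/168, b=Δ1−h1·(2M1+M2)/6=-139/42
seg 2: a=-2, c=M2/2=89/14, d=(M3−M2)/(6·1)=-89/42, b=Δ2−h2·(2M2+M3)/6=58/21
t_q=21/4 → seg 2, τ=1/4; S=-2+58/21·τ+89/14·τ²+-89/42·τ³=-121/128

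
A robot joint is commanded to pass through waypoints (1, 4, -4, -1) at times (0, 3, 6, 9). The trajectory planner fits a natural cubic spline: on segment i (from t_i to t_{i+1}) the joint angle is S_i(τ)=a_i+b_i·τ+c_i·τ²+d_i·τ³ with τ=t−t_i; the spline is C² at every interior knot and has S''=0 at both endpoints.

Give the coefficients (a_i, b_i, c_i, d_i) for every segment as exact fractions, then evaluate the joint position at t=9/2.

  seg 0: a=1 b=20/9 c=0 d=-11/81
  seg 1: a=4 b=-13/9 c=-11/9 d=22/81
  seg 2: a=-4 b=-13/9 c=11/9 d=-11/81
S(9/2) = 0

Δ: Δ0=1, Δ1=-8/3, Δ2=1
row 1: diag=12, rhs=-22; c'=1/4, d'=-11/6
row 2: denom=12−3·1/4=45/4; d'=(22−3·-11/6)/(45/4)=22/9
back: M2=22/9
back: M1=-11/6−1/4·22/9=-22/9
M: M0=0, M1=-22/9, M2=22/9, M3=0
seg 0: a=1, c=M0/2=0, d=(M1−M0)/(6·3)=-11/81, b=Δ0−h0·(2M0+M1)/6=20/9
seg 1: a=4, c=M1/2=-11/9, d=(M2−M1)/(6·3)=22/81, b=Δ1−h1·(2M1+M2)/6=-13/9
seg 2: a=-4, c=M2/2=11/9, d=(M3−M2)/(6·3)=-11/81, b=Δ2−h2·(2M2+M3)/6=-13/9
t_q=9/2 → seg 1, τ=3/2; S=4+-13/9·τ+-11/9·τ²+22/81·τ³=0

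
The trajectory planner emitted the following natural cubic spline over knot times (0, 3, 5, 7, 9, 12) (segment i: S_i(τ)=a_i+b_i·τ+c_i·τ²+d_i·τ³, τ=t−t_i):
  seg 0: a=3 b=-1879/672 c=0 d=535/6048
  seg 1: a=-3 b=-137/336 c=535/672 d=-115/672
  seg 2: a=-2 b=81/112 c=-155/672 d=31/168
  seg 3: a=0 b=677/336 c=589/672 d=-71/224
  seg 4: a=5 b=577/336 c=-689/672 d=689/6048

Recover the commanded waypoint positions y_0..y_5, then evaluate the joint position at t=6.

y_0 = S_0(0) = a_0 = 3
y_1 = S_1(0) = a_1 = -3
y_2 = S_2(0) = a_2 = -2
y_3 = S_3(0) = a_3 = 0
y_4 = S_4(0) = a_4 = 5
y_5 = S_4(3) = 4
t_q=6 is in segment 2 (τ=1); S_2(τ)=-127/96

y_0=3 y_1=-3 y_2=-2 y_3=0 y_4=5 y_5=4
S(6) = -127/96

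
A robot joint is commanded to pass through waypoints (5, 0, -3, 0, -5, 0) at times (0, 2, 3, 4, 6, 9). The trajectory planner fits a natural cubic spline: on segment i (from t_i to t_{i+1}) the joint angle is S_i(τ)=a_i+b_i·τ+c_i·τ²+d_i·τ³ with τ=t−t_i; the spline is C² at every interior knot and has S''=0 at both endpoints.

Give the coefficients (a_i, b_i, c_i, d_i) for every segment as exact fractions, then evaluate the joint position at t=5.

  seg 0: a=5 b=-1543/921 c=0 d=-1519/7368
  seg 1: a=0 b=-7643/1842 c=-1519/1228 d=8791/3684
  seg 2: a=-3 b=1973/3684 c=1818/307 d=-12737/3684
  seg 3: a=0 b=3697/1842 c=-5465/1228 d=8093/7368
  seg 4: a=-5 b=-2407/921 c=657/307 d=-73/307
S(5) = -3303/2456

Δ: Δ0=-5/2, Δ1=-3, Δ2=3, Δ3=-5/2, Δ4=5/3
row 1: diag=6, rhs=-3; c'=1/6, d'=-1/2
row 2: denom=4−1·1/6=23/6; d'=(36−1·-1/2)/(23/6)=219/23
row 3: denom=6−1·6/23=132/23; d'=(-33−1·219/23)/(132/23)=-163/22
row 4: denom=10−2·23/66=307/33; d'=(25−2·-163/22)/(307/33)=1314/307
back: M4=1314/307
back: M3=-163/22−23/66·1314/307=-5465/614
back: M2=219/23−6/23·-5465/614=3636/307
back: M1=-1/2−1/6·3636/307=-1519/614
M: M0=0, M1=-1519/614, M2=3636/307, M3=-5465/614, M4=1314/307, M5=0
seg 0: a=5, c=M0/2=0, d=(M1−M0)/(6·2)=-1519/7368, b=Δ0−h0·(2M0+M1)/6=-1543/921
seg 1: a=0, c=M1/2=-1519/1228, d=(M2−M1)/(6·1)=8791/3684, b=Δ1−h1·(2M1+M2)/6=-7643/1842
seg 2: a=-3, c=M2/2=1818/307, d=(M3−M2)/(6·1)=-12737/3684, b=Δ2−h2·(2M2+M3)/6=1973/3684
seg 3: a=0, c=M3/2=-5465/1228, d=(M4−M3)/(6·2)=8093/7368, b=Δ3−h3·(2M3+M4)/6=3697/1842
seg 4: a=-5, c=M4/2=657/307, d=(M5−M4)/(6·3)=-73/307, b=Δ4−h4·(2M4+M5)/6=-2407/921
t_q=5 → seg 3, τ=1; S=0+3697/1842·τ+-5465/1228·τ²+8093/7368·τ³=-3303/2456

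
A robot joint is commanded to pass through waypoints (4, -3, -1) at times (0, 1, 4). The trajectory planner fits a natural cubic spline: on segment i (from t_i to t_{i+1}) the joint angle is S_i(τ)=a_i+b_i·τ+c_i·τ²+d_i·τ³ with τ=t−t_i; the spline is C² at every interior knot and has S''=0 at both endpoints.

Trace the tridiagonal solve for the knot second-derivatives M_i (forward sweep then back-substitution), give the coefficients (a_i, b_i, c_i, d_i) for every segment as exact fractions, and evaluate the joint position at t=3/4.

Δ: Δ0=-7, Δ1=2/3
row 1: diag=8, rhs=46; c'=3/8, d'=23/4
back: M1=23/4
M: M0=0, M1=23/4, M2=0
seg 0: a=4, c=M0/2=0, d=(M1−M0)/(6·1)=23/24, b=Δ0−h0·(2M0+M1)/6=-191/24
seg 1: a=-3, c=M1/2=23/8, d=(M2−M1)/(6·3)=-23/72, b=Δ1−h1·(2M1+M2)/6=-61/12
t_q=3/4 → seg 0, τ=3/4; S=4+-191/24·τ+0·τ²+23/24·τ³=-801/512

  seg 0: a=4 b=-191/24 c=0 d=23/24
  seg 1: a=-3 b=-61/12 c=23/8 d=-23/72
S(3/4) = -801/512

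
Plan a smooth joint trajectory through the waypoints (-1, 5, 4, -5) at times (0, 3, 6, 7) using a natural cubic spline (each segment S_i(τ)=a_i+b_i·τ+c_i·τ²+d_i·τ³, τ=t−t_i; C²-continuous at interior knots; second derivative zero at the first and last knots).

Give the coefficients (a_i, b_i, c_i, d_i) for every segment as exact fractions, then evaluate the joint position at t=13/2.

Δ: Δ0=2, Δ1=-1/3, Δ2=-9
row 1: diag=12, rhs=-14; c'=1/4, d'=-7/6
row 2: denom=8−3·1/4=29/4; d'=(-52−3·-7/6)/(29/4)=-194/29
back: M2=-194/29
back: M1=-7/6−1/4·-194/29=44/87
M: M0=0, M1=44/87, M2=-194/29, M3=0
seg 0: a=-1, c=M0/2=0, d=(M1−M0)/(6·3)=22/783, b=Δ0−h0·(2M0+M1)/6=152/87
seg 1: a=5, c=M1/2=22/87, d=(M2−M1)/(6·3)=-313/783, b=Δ1−h1·(2M1+M2)/6=218/87
seg 2: a=4, c=M2/2=-97/29, d=(M3−M2)/(6·1)=97/87, b=Δ2−h2·(2M2+M3)/6=-589/87
t_q=13/2 → seg 2, τ=1/2; S=4+-589/87·τ+-97/29·τ²+97/87·τ³=-19/232

  seg 0: a=-1 b=152/87 c=0 d=22/783
  seg 1: a=5 b=218/87 c=22/87 d=-313/783
  seg 2: a=4 b=-589/87 c=-97/29 d=97/87
S(13/2) = -19/232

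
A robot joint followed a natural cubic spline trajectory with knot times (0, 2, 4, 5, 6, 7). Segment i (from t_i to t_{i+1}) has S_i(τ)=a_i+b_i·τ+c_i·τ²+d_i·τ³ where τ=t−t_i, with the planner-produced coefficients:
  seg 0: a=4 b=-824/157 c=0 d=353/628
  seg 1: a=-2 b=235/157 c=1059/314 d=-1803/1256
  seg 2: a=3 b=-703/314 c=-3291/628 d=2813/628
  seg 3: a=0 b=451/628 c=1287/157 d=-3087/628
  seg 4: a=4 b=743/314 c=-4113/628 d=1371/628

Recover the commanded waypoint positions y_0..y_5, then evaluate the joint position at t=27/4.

y_0 = S_0(0) = a_0 = 4
y_1 = S_1(0) = a_1 = -2
y_2 = S_2(0) = a_2 = 3
y_3 = S_3(0) = a_3 = 0
y_4 = S_4(0) = a_4 = 4
y_5 = S_4(1) = 2
t_q=27/4 is in segment 4 (τ=3/4); S_4(τ)=121045/40192

y_0=4 y_1=-2 y_2=3 y_3=0 y_4=4 y_5=2
S(27/4) = 121045/40192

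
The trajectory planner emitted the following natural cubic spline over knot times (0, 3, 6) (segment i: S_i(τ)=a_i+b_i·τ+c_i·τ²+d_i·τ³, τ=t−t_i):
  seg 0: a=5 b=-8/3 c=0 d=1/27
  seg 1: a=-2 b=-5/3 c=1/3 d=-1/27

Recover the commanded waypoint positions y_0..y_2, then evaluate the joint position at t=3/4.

y_0 = S_0(0) = a_0 = 5
y_1 = S_1(0) = a_1 = -2
y_2 = S_1(3) = -5
t_q=3/4 is in segment 0 (τ=3/4); S_0(τ)=193/64

y_0=5 y_1=-2 y_2=-5
S(3/4) = 193/64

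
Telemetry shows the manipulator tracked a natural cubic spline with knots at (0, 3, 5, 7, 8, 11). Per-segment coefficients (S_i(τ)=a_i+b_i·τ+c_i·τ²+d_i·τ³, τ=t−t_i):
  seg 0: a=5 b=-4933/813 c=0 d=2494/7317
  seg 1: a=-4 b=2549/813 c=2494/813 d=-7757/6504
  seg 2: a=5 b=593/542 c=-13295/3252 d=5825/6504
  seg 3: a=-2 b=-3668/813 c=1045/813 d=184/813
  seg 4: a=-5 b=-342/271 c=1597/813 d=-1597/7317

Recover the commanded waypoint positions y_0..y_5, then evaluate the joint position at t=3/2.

y_0=5 y_1=-4 y_2=5 y_3=-2 y_4=-5 y_5=3
S(3/2) = -3199/1084

y_0 = S_0(0) = a_0 = 5
y_1 = S_1(0) = a_1 = -4
y_2 = S_2(0) = a_2 = 5
y_3 = S_3(0) = a_3 = -2
y_4 = S_4(0) = a_4 = -5
y_5 = S_4(3) = 3
t_q=3/2 is in segment 0 (τ=3/2); S_0(τ)=-3199/1084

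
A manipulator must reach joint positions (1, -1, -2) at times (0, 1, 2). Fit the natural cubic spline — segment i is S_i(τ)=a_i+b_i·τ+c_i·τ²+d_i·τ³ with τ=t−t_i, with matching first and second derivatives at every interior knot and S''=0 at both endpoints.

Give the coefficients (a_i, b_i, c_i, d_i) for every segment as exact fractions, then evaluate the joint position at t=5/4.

  seg 0: a=1 b=-9/4 c=0 d=1/4
  seg 1: a=-1 b=-3/2 c=3/4 d=-1/4
S(5/4) = -341/256

Δ: Δ0=-2, Δ1=-1
row 1: diag=4, rhs=6; c'=1/4, d'=3/2
back: M1=3/2
M: M0=0, M1=3/2, M2=0
seg 0: a=1, c=M0/2=0, d=(M1−M0)/(6·1)=1/4, b=Δ0−h0·(2M0+M1)/6=-9/4
seg 1: a=-1, c=M1/2=3/4, d=(M2−M1)/(6·1)=-1/4, b=Δ1−h1·(2M1+M2)/6=-3/2
t_q=5/4 → seg 1, τ=1/4; S=-1+-3/2·τ+3/4·τ²+-1/4·τ³=-341/256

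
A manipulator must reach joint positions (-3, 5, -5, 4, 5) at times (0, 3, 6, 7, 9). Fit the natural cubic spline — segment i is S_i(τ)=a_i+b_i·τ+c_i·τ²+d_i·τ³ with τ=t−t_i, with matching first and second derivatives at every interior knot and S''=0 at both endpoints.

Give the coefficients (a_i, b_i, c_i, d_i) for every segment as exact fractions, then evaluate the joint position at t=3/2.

  seg 0: a=-3 b=5897/1020 c=0 d=-353/1020
  seg 1: a=5 b=-1817/510 c=-1059/340 d=217/204
  seg 2: a=-5 b=6599/1020 c=549/85 d=-4007/1020
  seg 3: a=4 b=3877/510 c=-1811/340 d=1811/2040
S(3/2) = 12251/2720

Δ: Δ0=8/3, Δ1=-10/3, Δ2=9, Δ3=1/2
row 1: diag=12, rhs=-36; c'=1/4, d'=-3
row 2: denom=8−3·1/4=29/4; d'=(74−3·-3)/(29/4)=332/29
row 3: denom=6−1·4/29=170/29; d'=(-51−1·332/29)/(170/29)=-1811/170
back: M3=-1811/170
back: M2=332/29−4/29·-1811/170=1098/85
back: M1=-3−1/4·1098/85=-1059/170
M: M0=0, M1=-1059/170, M2=1098/85, M3=-1811/170, M4=0
seg 0: a=-3, c=M0/2=0, d=(M1−M0)/(6·3)=-353/1020, b=Δ0−h0·(2M0+M1)/6=5897/1020
seg 1: a=5, c=M1/2=-1059/340, d=(M2−M1)/(6·3)=217/204, b=Δ1−h1·(2M1+M2)/6=-1817/510
seg 2: a=-5, c=M2/2=549/85, d=(M3−M2)/(6·1)=-4007/1020, b=Δ2−h2·(2M2+M3)/6=6599/1020
seg 3: a=4, c=M3/2=-1811/340, d=(M4−M3)/(6·2)=1811/2040, b=Δ3−h3·(2M3+M4)/6=3877/510
t_q=3/2 → seg 0, τ=3/2; S=-3+5897/1020·τ+0·τ²+-353/1020·τ³=12251/2720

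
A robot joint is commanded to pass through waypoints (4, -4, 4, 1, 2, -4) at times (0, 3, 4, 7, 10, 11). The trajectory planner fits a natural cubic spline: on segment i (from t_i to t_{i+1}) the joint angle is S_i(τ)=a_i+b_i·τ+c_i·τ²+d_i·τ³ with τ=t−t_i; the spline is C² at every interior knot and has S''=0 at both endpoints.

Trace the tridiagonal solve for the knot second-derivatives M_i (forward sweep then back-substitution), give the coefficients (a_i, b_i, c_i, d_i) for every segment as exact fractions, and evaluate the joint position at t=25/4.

Δ: Δ0=-8/3, Δ1=8, Δ2=-1, Δ3=1/3, Δ4=-6
row 1: diag=8, rhs=64; c'=1/8, d'=8
row 2: denom=8−1·1/8=63/8; d'=(-54−1·8)/(63/8)=-496/63
row 3: denom=12−3·8/21=76/7; d'=(8−3·-496/63)/(76/7)=166/57
row 4: denom=8−3·21/76=545/76; d'=(-38−3·166/57)/(545/76)=-3552/545
back: M4=-3552/545
back: M3=166/57−21/76·-3552/545=7706/1635
back: M2=-496/63−8/21·7706/1635=-15808/1635
back: M1=8−1/8·-15808/1635=15056/1635
M: M0=0, M1=15056/1635, M2=-15808/1635, M3=7706/1635, M4=-3552/545, M5=0
seg 0: a=4, c=M0/2=0, d=(M1−M0)/(6·3)=7528/14715, b=Δ0−h0·(2M0+M1)/6=-11888/1635
seg 1: a=-4, c=M1/2=7528/1635, d=(M2−M1)/(6·1)=-5144/1635, b=Δ1−h1·(2M1+M2)/6=10696/1635
seg 2: a=4, c=M2/2=-7904/1635, d=(M3−M2)/(6·3)=3919/4905, b=Δ2−h2·(2M2+M3)/6=688/109
seg 3: a=1, c=M3/2=3853/1635, d=(M4−M3)/(6·3)=-9181/14715, b=Δ3−h3·(2M3+M4)/6=-611/545
seg 4: a=2, c=M4/2=-1776/545, d=(M5−M4)/(6·1)=592/545, b=Δ4−h4·(2M4+M5)/6=-2086/545
t_q=25/4 → seg 2, τ=9/4; S=4+688/109·τ+-7904/1635·τ²+3919/4905·τ³=98687/34880

  seg 0: a=4 b=-11888/1635 c=0 d=7528/14715
  seg 1: a=-4 b=10696/1635 c=7528/1635 d=-5144/1635
  seg 2: a=4 b=688/109 c=-7904/1635 d=3919/4905
  seg 3: a=1 b=-611/545 c=3853/1635 d=-9181/14715
  seg 4: a=2 b=-2086/545 c=-1776/545 d=592/545
S(25/4) = 98687/34880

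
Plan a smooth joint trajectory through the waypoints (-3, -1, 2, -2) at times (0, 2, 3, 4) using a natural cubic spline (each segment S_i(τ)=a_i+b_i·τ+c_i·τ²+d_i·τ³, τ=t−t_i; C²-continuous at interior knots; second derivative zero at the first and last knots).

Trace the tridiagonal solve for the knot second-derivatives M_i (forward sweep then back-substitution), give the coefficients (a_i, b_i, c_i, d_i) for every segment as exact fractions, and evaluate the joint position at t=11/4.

  seg 0: a=-3 b=-7/23 c=0 d=15/46
  seg 1: a=-1 b=83/23 c=45/23 d=-59/23
  seg 2: a=2 b=-4/23 c=-132/23 d=44/23
S(11/4) = 2539/1472

Δ: Δ0=1, Δ1=3, Δ2=-4
row 1: diag=6, rhs=12; c'=1/6, d'=2
row 2: denom=4−1·1/6=23/6; d'=(-42−1·2)/(23/6)=-264/23
back: M2=-264/23
back: M1=2−1/6·-264/23=90/23
M: M0=0, M1=90/23, M2=-264/23, M3=0
seg 0: a=-3, c=M0/2=0, d=(M1−M0)/(6·2)=15/46, b=Δ0−h0·(2M0+M1)/6=-7/23
seg 1: a=-1, c=M1/2=45/23, d=(M2−M1)/(6·1)=-59/23, b=Δ1−h1·(2M1+M2)/6=83/23
seg 2: a=2, c=M2/2=-132/23, d=(M3−M2)/(6·1)=44/23, b=Δ2−h2·(2M2+M3)/6=-4/23
t_q=11/4 → seg 1, τ=3/4; S=-1+83/23·τ+45/23·τ²+-59/23·τ³=2539/1472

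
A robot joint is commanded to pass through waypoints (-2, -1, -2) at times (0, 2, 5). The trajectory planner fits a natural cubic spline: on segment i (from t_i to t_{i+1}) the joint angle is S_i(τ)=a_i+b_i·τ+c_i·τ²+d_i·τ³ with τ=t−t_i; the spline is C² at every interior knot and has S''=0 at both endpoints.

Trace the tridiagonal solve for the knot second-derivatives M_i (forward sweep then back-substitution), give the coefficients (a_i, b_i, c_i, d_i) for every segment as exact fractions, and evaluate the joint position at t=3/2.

Δ: Δ0=1/2, Δ1=-1/3
row 1: diag=10, rhs=-5; c'=3/10, d'=-1/2
back: M1=-1/2
M: M0=0, M1=-1/2, M2=0
seg 0: a=-2, c=M0/2=0, d=(M1−M0)/(6·2)=-1/24, b=Δ0−h0·(2M0+M1)/6=2/3
seg 1: a=-1, c=M1/2=-1/4, d=(M2−M1)/(6·3)=1/36, b=Δ1−h1·(2M1+M2)/6=1/6
t_q=3/2 → seg 0, τ=3/2; S=-2+2/3·τ+0·τ²+-1/24·τ³=-73/64

  seg 0: a=-2 b=2/3 c=0 d=-1/24
  seg 1: a=-1 b=1/6 c=-1/4 d=1/36
S(3/2) = -73/64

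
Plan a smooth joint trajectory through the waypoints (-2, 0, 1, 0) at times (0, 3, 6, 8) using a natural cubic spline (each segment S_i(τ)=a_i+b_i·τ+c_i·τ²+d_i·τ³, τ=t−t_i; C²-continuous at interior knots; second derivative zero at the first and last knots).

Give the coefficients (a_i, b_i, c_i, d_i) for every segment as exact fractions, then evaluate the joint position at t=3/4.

  seg 0: a=-2 b=51/74 c=0 d=-5/1998
  seg 1: a=0 b=23/37 c=-5/222 d=-49/1998
  seg 2: a=1 b=-13/74 c=-9/37 d=3/74
S(3/4) = -7029/4736

Δ: Δ0=2/3, Δ1=1/3, Δ2=-1/2
row 1: diag=12, rhs=-2; c'=1/4, d'=-1/6
row 2: denom=10−3·1/4=37/4; d'=(-5−3·-1/6)/(37/4)=-18/37
back: M2=-18/37
back: M1=-1/6−1/4·-18/37=-5/111
M: M0=0, M1=-5/111, M2=-18/37, M3=0
seg 0: a=-2, c=M0/2=0, d=(M1−M0)/(6·3)=-5/1998, b=Δ0−h0·(2M0+M1)/6=51/74
seg 1: a=0, c=M1/2=-5/222, d=(M2−M1)/(6·3)=-49/1998, b=Δ1−h1·(2M1+M2)/6=23/37
seg 2: a=1, c=M2/2=-9/37, d=(M3−M2)/(6·2)=3/74, b=Δ2−h2·(2M2+M3)/6=-13/74
t_q=3/4 → seg 0, τ=3/4; S=-2+51/74·τ+0·τ²+-5/1998·τ³=-7029/4736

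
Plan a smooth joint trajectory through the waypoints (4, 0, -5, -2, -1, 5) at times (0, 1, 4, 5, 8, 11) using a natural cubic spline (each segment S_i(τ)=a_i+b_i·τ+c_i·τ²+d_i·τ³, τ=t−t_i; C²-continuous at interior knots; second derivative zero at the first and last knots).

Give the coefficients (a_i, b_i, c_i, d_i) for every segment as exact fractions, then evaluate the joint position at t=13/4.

  seg 0: a=4 b=-6341/1563 c=0 d=89/1563
  seg 1: a=0 b=-6074/1563 c=89/521 d=2668/14067
  seg 2: a=-5 b=3532/1563 c=2935/1563 d=-1778/1563
  seg 3: a=-2 b=1356/521 c=-2399/1563 d=3650/14067
  seg 4: a=-1 b=208/521 c=417/521 d=-139/1563
S(13/4) = -23835/4168

Δ: Δ0=-4, Δ1=-5/3, Δ2=3, Δ3=1/3, Δ4=2
row 1: diag=8, rhs=14; c'=3/8, d'=7/4
row 2: denom=8−3·3/8=55/8; d'=(28−3·7/4)/(55/8)=182/55
row 3: denom=8−1·8/55=432/55; d'=(-16−1·182/55)/(432/55)=-59/24
row 4: denom=12−3·55/144=521/48; d'=(10−3·-59/24)/(521/48)=834/521
back: M4=834/521
back: M3=-59/24−55/144·834/521=-4798/1563
back: M2=182/55−8/55·-4798/1563=5870/1563
back: M1=7/4−3/8·5870/1563=178/521
M: M0=0, M1=178/521, M2=5870/1563, M3=-4798/1563, M4=834/521, M5=0
seg 0: a=4, c=M0/2=0, d=(M1−M0)/(6·1)=89/1563, b=Δ0−h0·(2M0+M1)/6=-6341/1563
seg 1: a=0, c=M1/2=89/521, d=(M2−M1)/(6·3)=2668/14067, b=Δ1−h1·(2M1+M2)/6=-6074/1563
seg 2: a=-5, c=M2/2=2935/1563, d=(M3−M2)/(6·1)=-1778/1563, b=Δ2−h2·(2M2+M3)/6=3532/1563
seg 3: a=-2, c=M3/2=-2399/1563, d=(M4−M3)/(6·3)=3650/14067, b=Δ3−h3·(2M3+M4)/6=1356/521
seg 4: a=-1, c=M4/2=417/521, d=(M5−M4)/(6·3)=-139/1563, b=Δ4−h4·(2M4+M5)/6=208/521
t_q=13/4 → seg 1, τ=9/4; S=0+-6074/1563·τ+89/521·τ²+2668/14067·τ³=-23835/4168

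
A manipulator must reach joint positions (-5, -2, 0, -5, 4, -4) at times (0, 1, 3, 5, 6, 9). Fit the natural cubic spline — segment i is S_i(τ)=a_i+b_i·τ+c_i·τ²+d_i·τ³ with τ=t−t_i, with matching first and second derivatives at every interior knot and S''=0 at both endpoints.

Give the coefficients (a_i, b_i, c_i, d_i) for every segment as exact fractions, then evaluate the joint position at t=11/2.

Δ: Δ0=3, Δ1=1, Δ2=-5/2, Δ3=9, Δ4=-8/3
row 1: diag=6, rhs=-12; c'=1/3, d'=-2
row 2: denom=8−2·1/3=22/3; d'=(-21−2·-2)/(22/3)=-51/22
row 3: denom=6−2·3/11=60/11; d'=(69−2·-51/22)/(60/11)=27/2
row 4: denom=8−1·11/60=469/60; d'=(-70−1·27/2)/(469/60)=-5010/469
back: M4=-5010/469
back: M3=27/2−11/60·-5010/469=7250/469
back: M2=-51/22−3/11·7250/469=-6129/938
back: M1=-2−1/3·-6129/938=167/938
M: M0=0, M1=167/938, M2=-6129/938, M3=7250/469, M4=-5010/469, M5=0
seg 0: a=-5, c=M0/2=0, d=(M1−M0)/(6·1)=167/5628, b=Δ0−h0·(2M0+M1)/6=16717/5628
seg 1: a=-2, c=M1/2=167/1876, d=(M2−M1)/(6·2)=-787/1407, b=Δ1−h1·(2M1+M2)/6=8609/2814
seg 2: a=0, c=M2/2=-6129/1876, d=(M3−M2)/(6·2)=2947/1608, b=Δ2−h2·(2M2+M3)/6=-9277/2814
seg 3: a=-5, c=M3/2=3625/469, d=(M4−M3)/(6·1)=-6130/1407, b=Δ3−h3·(2M3+M4)/6=7918/1407
seg 4: a=4, c=M4/2=-2505/469, d=(M5−M4)/(6·3)=835/1407, b=Δ4−h4·(2M4+M5)/6=11278/1407
t_q=11/2 → seg 3, τ=1/2; S=-5+7918/1407·τ+3625/469·τ²+-6130/1407·τ³=-107/134

  seg 0: a=-5 b=16717/5628 c=0 d=167/5628
  seg 1: a=-2 b=8609/2814 c=167/1876 d=-787/1407
  seg 2: a=0 b=-9277/2814 c=-6129/1876 d=2947/1608
  seg 3: a=-5 b=7918/1407 c=3625/469 d=-6130/1407
  seg 4: a=4 b=11278/1407 c=-2505/469 d=835/1407
S(11/2) = -107/134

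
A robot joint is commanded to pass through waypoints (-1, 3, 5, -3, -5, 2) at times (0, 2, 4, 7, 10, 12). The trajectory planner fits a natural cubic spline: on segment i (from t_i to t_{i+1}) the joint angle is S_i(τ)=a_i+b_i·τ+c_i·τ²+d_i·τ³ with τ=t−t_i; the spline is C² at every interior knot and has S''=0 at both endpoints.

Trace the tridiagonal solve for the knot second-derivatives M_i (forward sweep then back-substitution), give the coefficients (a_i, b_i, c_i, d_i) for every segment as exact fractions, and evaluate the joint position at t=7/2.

  seg 0: a=-1 b=7877/3858 c=0 d=-161/15432
  seg 1: a=3 b=3697/1929 c=-161/2572 d=-3053/15432
  seg 2: a=5 b=-2731/3858 c=-1607/1286 d=1151/5787
  seg 3: a=-3 b=-10939/3858 c=695/1286 d=352/5787
  seg 4: a=-5 b=7907/3858 c=1399/1286 d=-1399/7716
S(7/2) = 208487/41152

Δ: Δ0=2, Δ1=1, Δ2=-8/3, Δ3=-2/3, Δ4=7/2
row 1: diag=8, rhs=-6; c'=1/4, d'=-3/4
row 2: denom=10−2·1/4=19/2; d'=(-22−2·-3/4)/(19/2)=-41/19
row 3: denom=12−3·6/19=210/19; d'=(12−3·-41/19)/(210/19)=117/70
row 4: denom=10−3·19/70=643/70; d'=(25−3·117/70)/(643/70)=1399/643
back: M4=1399/643
back: M3=117/70−19/70·1399/643=695/643
back: M2=-41/19−6/19·695/643=-1607/643
back: M1=-3/4−1/4·-1607/643=-161/1286
M: M0=0, M1=-161/1286, M2=-1607/643, M3=695/643, M4=1399/643, M5=0
seg 0: a=-1, c=M0/2=0, d=(M1−M0)/(6·2)=-161/15432, b=Δ0−h0·(2M0+M1)/6=7877/3858
seg 1: a=3, c=M1/2=-161/2572, d=(M2−M1)/(6·2)=-3053/15432, b=Δ1−h1·(2M1+M2)/6=3697/1929
seg 2: a=5, c=M2/2=-1607/1286, d=(M3−M2)/(6·3)=1151/5787, b=Δ2−h2·(2M2+M3)/6=-2731/3858
seg 3: a=-3, c=M3/2=695/1286, d=(M4−M3)/(6·3)=352/5787, b=Δ3−h3·(2M3+M4)/6=-10939/3858
seg 4: a=-5, c=M4/2=1399/1286, d=(M5−M4)/(6·2)=-1399/7716, b=Δ4−h4·(2M4+M5)/6=7907/3858
t_q=7/2 → seg 1, τ=3/2; S=3+3697/1929·τ+-161/2572·τ²+-3053/15432·τ³=208487/41152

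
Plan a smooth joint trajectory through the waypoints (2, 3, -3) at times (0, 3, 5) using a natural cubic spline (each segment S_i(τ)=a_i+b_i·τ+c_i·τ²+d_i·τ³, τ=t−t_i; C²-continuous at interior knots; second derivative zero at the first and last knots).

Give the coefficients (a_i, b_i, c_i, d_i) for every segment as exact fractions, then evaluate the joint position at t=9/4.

Δ: Δ0=1/3, Δ1=-3
row 1: diag=10, rhs=-20; c'=1/5, d'=-2
back: M1=-2
M: M0=0, M1=-2, M2=0
seg 0: a=2, c=M0/2=0, d=(M1−M0)/(6·3)=-1/9, b=Δ0−h0·(2M0+M1)/6=4/3
seg 1: a=3, c=M1/2=-1, d=(M2−M1)/(6·2)=1/6, b=Δ1−h1·(2M1+M2)/6=-5/3
t_q=9/4 → seg 0, τ=9/4; S=2+4/3·τ+0·τ²+-1/9·τ³=239/64

  seg 0: a=2 b=4/3 c=0 d=-1/9
  seg 1: a=3 b=-5/3 c=-1 d=1/6
S(9/4) = 239/64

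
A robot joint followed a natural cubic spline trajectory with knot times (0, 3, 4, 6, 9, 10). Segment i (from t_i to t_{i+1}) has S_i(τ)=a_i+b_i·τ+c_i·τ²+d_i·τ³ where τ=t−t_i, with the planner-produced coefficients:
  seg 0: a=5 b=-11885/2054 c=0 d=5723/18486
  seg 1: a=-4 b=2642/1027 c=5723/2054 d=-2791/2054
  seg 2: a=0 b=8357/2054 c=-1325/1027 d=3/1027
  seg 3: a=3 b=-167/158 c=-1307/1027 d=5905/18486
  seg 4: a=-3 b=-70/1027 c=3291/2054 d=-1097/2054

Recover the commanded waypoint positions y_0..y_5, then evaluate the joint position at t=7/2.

y_0 = S_0(0) = a_0 = 5
y_1 = S_1(0) = a_1 = -4
y_2 = S_2(0) = a_2 = 0
y_3 = S_3(0) = a_3 = 3
y_4 = S_4(0) = a_4 = -3
y_5 = S_4(1) = -2
t_q=7/2 is in segment 1 (τ=1/2); S_1(τ)=-35937/16432

y_0=5 y_1=-4 y_2=0 y_3=3 y_4=-3 y_5=-2
S(7/2) = -35937/16432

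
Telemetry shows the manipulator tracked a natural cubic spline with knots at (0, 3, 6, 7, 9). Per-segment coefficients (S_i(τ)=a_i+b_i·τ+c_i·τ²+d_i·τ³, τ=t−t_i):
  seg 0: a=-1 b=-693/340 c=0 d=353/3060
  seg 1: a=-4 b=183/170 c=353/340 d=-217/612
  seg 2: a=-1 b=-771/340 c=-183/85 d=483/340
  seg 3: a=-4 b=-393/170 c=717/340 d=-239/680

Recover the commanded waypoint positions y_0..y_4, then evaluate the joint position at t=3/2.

y_0=-1 y_1=-4 y_2=-1 y_3=-4 y_4=-3
S(3/2) = -9977/2720

y_0 = S_0(0) = a_0 = -1
y_1 = S_1(0) = a_1 = -4
y_2 = S_2(0) = a_2 = -1
y_3 = S_3(0) = a_3 = -4
y_4 = S_3(2) = -3
t_q=3/2 is in segment 0 (τ=3/2); S_0(τ)=-9977/2720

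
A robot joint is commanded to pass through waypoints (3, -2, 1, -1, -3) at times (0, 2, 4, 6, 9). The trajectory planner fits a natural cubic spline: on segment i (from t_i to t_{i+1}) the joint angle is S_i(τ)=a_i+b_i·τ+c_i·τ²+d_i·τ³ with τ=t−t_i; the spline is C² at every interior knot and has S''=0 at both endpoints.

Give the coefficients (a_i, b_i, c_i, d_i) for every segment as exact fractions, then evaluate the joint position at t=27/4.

Δ: Δ0=-5/2, Δ1=3/2, Δ2=-1, Δ3=-2/3
row 1: diag=8, rhs=24; c'=1/4, d'=3
row 2: denom=8−2·1/4=15/2; d'=(-15−2·3)/(15/2)=-14/5
row 3: denom=10−2·4/15=142/15; d'=(2−2·-14/5)/(142/15)=57/71
back: M3=57/71
back: M2=-14/5−4/15·57/71=-214/71
back: M1=3−1/4·-214/71=533/142
M: M0=0, M1=533/142, M2=-214/71, M3=57/71, M4=0
seg 0: a=3, c=M0/2=0, d=(M1−M0)/(6·2)=533/1704, b=Δ0−h0·(2M0+M1)/6=-799/213
seg 1: a=-2, c=M1/2=533/284, d=(M2−M1)/(6·2)=-961/1704, b=Δ1−h1·(2M1+M2)/6=1/426
seg 2: a=1, c=M2/2=-107/71, d=(M3−M2)/(6·2)=271/852, b=Δ2−h2·(2M2+M3)/6=158/213
seg 3: a=-1, c=M3/2=57/142, d=(M4−M3)/(6·3)=-19/426, b=Δ3−h3·(2M3+M4)/6=-313/213
t_q=27/4 → seg 3, τ=3/4; S=-1+-313/213·τ+57/142·τ²+-19/426·τ³=-17223/9088

  seg 0: a=3 b=-799/213 c=0 d=533/1704
  seg 1: a=-2 b=1/426 c=533/284 d=-961/1704
  seg 2: a=1 b=158/213 c=-107/71 d=271/852
  seg 3: a=-1 b=-313/213 c=57/142 d=-19/426
S(27/4) = -17223/9088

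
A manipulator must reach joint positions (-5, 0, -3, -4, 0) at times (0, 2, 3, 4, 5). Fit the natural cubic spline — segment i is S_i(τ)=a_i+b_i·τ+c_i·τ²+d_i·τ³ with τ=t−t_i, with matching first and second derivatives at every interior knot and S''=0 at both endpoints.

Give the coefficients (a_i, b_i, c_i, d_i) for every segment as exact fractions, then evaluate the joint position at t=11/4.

  seg 0: a=-5 b=193/43 c=0 d=-171/344
  seg 1: a=0 b=-127/86 c=-513/172 d=251/172
  seg 2: a=-3 b=-527/172 c=60/43 d=115/172
  seg 3: a=-4 b=149/86 c=585/172 d=-195/172
S(11/4) = -23883/11008

Δ: Δ0=5/2, Δ1=-3, Δ2=-1, Δ3=4
row 1: diag=6, rhs=-33; c'=1/6, d'=-11/2
row 2: denom=4−1·1/6=23/6; d'=(12−1·-11/2)/(23/6)=105/23
row 3: denom=4−1·6/23=86/23; d'=(30−1·105/23)/(86/23)=585/86
back: M3=585/86
back: M2=105/23−6/23·585/86=120/43
back: M1=-11/2−1/6·120/43=-513/86
M: M0=0, M1=-513/86, M2=120/43, M3=585/86, M4=0
seg 0: a=-5, c=M0/2=0, d=(M1−M0)/(6·2)=-171/344, b=Δ0−h0·(2M0+M1)/6=193/43
seg 1: a=0, c=M1/2=-513/172, d=(M2−M1)/(6·1)=251/172, b=Δ1−h1·(2M1+M2)/6=-127/86
seg 2: a=-3, c=M2/2=60/43, d=(M3−M2)/(6·1)=115/172, b=Δ2−h2·(2M2+M3)/6=-527/172
seg 3: a=-4, c=M3/2=585/172, d=(M4−M3)/(6·1)=-195/172, b=Δ3−h3·(2M3+M4)/6=149/86
t_q=11/4 → seg 1, τ=3/4; S=0+-127/86·τ+-513/172·τ²+251/172·τ³=-23883/11008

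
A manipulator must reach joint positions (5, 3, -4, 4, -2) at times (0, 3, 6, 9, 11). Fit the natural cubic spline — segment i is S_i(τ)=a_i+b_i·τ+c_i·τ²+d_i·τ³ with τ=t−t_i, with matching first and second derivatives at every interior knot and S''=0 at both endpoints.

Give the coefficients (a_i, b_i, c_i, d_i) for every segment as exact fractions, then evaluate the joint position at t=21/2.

  seg 0: a=5 b=55/207 c=0 d=-193/1863
  seg 1: a=3 b=-524/207 c=-193/207 d=620/1863
  seg 2: a=-4 b=178/207 c=427/207 d=-907/1863
  seg 3: a=4 b=19/207 c=-160/69 d=80/207
S(21/2) = 31/138

Δ: Δ0=-2/3, Δ1=-7/3, Δ2=8/3, Δ3=-3
row 1: diag=12, rhs=-10; c'=1/4, d'=-5/6
row 2: denom=12−3·1/4=45/4; d'=(30−3·-5/6)/(45/4)=26/9
row 3: denom=10−3·4/15=46/5; d'=(-34−3·26/9)/(46/5)=-320/69
back: M3=-320/69
back: M2=26/9−4/15·-320/69=854/207
back: M1=-5/6−1/4·854/207=-386/207
M: M0=0, M1=-386/207, M2=854/207, M3=-320/69, M4=0
seg 0: a=5, c=M0/2=0, d=(M1−M0)/(6·3)=-193/1863, b=Δ0−h0·(2M0+M1)/6=55/207
seg 1: a=3, c=M1/2=-193/207, d=(M2−M1)/(6·3)=620/1863, b=Δ1−h1·(2M1+M2)/6=-524/207
seg 2: a=-4, c=M2/2=427/207, d=(M3−M2)/(6·3)=-907/1863, b=Δ2−h2·(2M2+M3)/6=178/207
seg 3: a=4, c=M3/2=-160/69, d=(M4−M3)/(6·2)=80/207, b=Δ3−h3·(2M3+M4)/6=19/207
t_q=21/2 → seg 3, τ=3/2; S=4+19/207·τ+-160/69·τ²+80/207·τ³=31/138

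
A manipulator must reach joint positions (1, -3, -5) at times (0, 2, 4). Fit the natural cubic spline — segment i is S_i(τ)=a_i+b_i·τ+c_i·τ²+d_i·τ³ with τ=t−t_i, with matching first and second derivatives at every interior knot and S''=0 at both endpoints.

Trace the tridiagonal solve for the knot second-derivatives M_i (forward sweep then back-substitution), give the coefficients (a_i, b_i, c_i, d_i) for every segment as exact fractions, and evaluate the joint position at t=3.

  seg 0: a=1 b=-9/4 c=0 d=1/16
  seg 1: a=-3 b=-3/2 c=3/8 d=-1/16
S(3) = -67/16

Δ: Δ0=-2, Δ1=-1
row 1: diag=8, rhs=6; c'=1/4, d'=3/4
back: M1=3/4
M: M0=0, M1=3/4, M2=0
seg 0: a=1, c=M0/2=0, d=(M1−M0)/(6·2)=1/16, b=Δ0−h0·(2M0+M1)/6=-9/4
seg 1: a=-3, c=M1/2=3/8, d=(M2−M1)/(6·2)=-1/16, b=Δ1−h1·(2M1+M2)/6=-3/2
t_q=3 → seg 1, τ=1; S=-3+-3/2·τ+3/8·τ²+-1/16·τ³=-67/16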